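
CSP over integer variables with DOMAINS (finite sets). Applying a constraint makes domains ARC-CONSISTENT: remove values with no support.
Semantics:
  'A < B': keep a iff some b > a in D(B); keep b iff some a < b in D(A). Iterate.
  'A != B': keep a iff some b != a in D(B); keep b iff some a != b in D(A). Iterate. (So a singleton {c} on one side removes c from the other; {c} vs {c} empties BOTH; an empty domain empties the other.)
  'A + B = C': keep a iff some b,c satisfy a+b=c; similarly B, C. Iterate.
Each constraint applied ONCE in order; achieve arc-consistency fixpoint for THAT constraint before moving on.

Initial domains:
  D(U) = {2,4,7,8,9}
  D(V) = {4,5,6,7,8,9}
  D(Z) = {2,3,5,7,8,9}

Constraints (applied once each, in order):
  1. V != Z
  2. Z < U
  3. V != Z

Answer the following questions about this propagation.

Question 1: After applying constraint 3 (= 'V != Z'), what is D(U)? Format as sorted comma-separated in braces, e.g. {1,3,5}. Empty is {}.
Constraint 1 (V != Z) on D(V)={4,5,6,7,8,9} D(Z)={2,3,5,7,8,9}: no change
Constraint 2 (Z < U) on D(Z)={2,3,5,7,8,9} D(U)={2,4,7,8,9}: Z {2,3,5,7,8,9}->{2,3,5,7,8}; U {2,4,7,8,9}->{4,7,8,9}
Constraint 3 (V != Z) on D(V)={4,5,6,7,8,9} D(Z)={2,3,5,7,8}: no change
So after constraint 3: D(U) = {4,7,8,9}

Answer: {4,7,8,9}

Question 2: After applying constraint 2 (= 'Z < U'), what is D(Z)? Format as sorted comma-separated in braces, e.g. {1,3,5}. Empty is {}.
Constraint 1 (V != Z) on D(V)={4,5,6,7,8,9} D(Z)={2,3,5,7,8,9}: no change
Constraint 2 (Z < U) on D(Z)={2,3,5,7,8,9} D(U)={2,4,7,8,9}: Z {2,3,5,7,8,9}->{2,3,5,7,8}; U {2,4,7,8,9}->{4,7,8,9}
So after constraint 2: D(Z) = {2,3,5,7,8}

Answer: {2,3,5,7,8}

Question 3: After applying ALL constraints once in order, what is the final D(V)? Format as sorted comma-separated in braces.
Constraint 1 (V != Z) on D(V)={4,5,6,7,8,9} D(Z)={2,3,5,7,8,9}: no change
Constraint 2 (Z < U) on D(Z)={2,3,5,7,8,9} D(U)={2,4,7,8,9}: Z {2,3,5,7,8,9}->{2,3,5,7,8}; U {2,4,7,8,9}->{4,7,8,9}
Constraint 3 (V != Z) on D(V)={4,5,6,7,8,9} D(Z)={2,3,5,7,8}: no change
So after all 3 constraints: D(V) = {4,5,6,7,8,9}

Answer: {4,5,6,7,8,9}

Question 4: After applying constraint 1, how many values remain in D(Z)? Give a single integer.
Constraint 1 (V != Z) on D(V)={4,5,6,7,8,9} D(Z)={2,3,5,7,8,9}: no change
So after constraint 1: D(Z)={2,3,5,7,8,9}, size = 6

Answer: 6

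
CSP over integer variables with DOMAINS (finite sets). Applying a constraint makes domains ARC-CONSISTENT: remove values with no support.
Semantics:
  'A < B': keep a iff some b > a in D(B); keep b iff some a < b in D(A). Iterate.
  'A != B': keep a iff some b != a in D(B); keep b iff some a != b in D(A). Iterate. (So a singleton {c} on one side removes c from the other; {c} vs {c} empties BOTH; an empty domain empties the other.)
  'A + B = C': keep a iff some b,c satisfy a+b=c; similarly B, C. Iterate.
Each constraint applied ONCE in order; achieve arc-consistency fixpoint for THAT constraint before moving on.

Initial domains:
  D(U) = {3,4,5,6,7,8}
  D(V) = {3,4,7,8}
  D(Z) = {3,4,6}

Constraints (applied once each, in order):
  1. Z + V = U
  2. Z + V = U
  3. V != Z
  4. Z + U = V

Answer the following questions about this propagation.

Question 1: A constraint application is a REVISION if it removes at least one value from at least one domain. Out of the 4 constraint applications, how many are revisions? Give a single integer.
Answer: 2

Derivation:
Constraint 1 (Z + V = U) on D(Z)={3,4,6} D(V)={3,4,7,8} D(U)={3,4,5,6,7,8}: Z {3,4,6}->{3,4}; V {3,4,7,8}->{3,4}; U {3,4,5,6,7,8}->{6,7,8} => REVISION
Constraint 2 (Z + V = U) on D(Z)={3,4} D(V)={3,4} D(U)={6,7,8}: no change => not a revision
Constraint 3 (V != Z) on D(V)={3,4} D(Z)={3,4}: no change => not a revision
Constraint 4 (Z + U = V) on D(Z)={3,4} D(U)={6,7,8} D(V)={3,4}: Z {3,4}->{}; U {6,7,8}->{}; V {3,4}->{} => REVISION
Total revisions = 2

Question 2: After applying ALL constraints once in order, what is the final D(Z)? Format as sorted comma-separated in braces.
Answer: {}

Derivation:
Constraint 1 (Z + V = U) on D(Z)={3,4,6} D(V)={3,4,7,8} D(U)={3,4,5,6,7,8}: Z {3,4,6}->{3,4}; V {3,4,7,8}->{3,4}; U {3,4,5,6,7,8}->{6,7,8}
Constraint 2 (Z + V = U) on D(Z)={3,4} D(V)={3,4} D(U)={6,7,8}: no change
Constraint 3 (V != Z) on D(V)={3,4} D(Z)={3,4}: no change
Constraint 4 (Z + U = V) on D(Z)={3,4} D(U)={6,7,8} D(V)={3,4}: Z {3,4}->{}; U {6,7,8}->{}; V {3,4}->{}
So after all 4 constraints: D(Z) = {}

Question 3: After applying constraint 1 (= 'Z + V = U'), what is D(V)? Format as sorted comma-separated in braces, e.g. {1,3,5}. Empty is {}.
Answer: {3,4}

Derivation:
Constraint 1 (Z + V = U) on D(Z)={3,4,6} D(V)={3,4,7,8} D(U)={3,4,5,6,7,8}: Z {3,4,6}->{3,4}; V {3,4,7,8}->{3,4}; U {3,4,5,6,7,8}->{6,7,8}
So after constraint 1: D(V) = {3,4}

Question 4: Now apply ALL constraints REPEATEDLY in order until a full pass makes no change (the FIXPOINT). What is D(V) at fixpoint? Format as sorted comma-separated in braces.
Answer: {}

Derivation:
pass 0 (initial): D(V)={3,4,7,8}
pass 1: U {3,4,5,6,7,8}->{}; V {3,4,7,8}->{}; Z {3,4,6}->{}
pass 2: no change
Fixpoint after 2 passes: D(V) = {}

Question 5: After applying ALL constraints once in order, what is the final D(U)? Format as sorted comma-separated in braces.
Constraint 1 (Z + V = U) on D(Z)={3,4,6} D(V)={3,4,7,8} D(U)={3,4,5,6,7,8}: Z {3,4,6}->{3,4}; V {3,4,7,8}->{3,4}; U {3,4,5,6,7,8}->{6,7,8}
Constraint 2 (Z + V = U) on D(Z)={3,4} D(V)={3,4} D(U)={6,7,8}: no change
Constraint 3 (V != Z) on D(V)={3,4} D(Z)={3,4}: no change
Constraint 4 (Z + U = V) on D(Z)={3,4} D(U)={6,7,8} D(V)={3,4}: Z {3,4}->{}; U {6,7,8}->{}; V {3,4}->{}
So after all 4 constraints: D(U) = {}

Answer: {}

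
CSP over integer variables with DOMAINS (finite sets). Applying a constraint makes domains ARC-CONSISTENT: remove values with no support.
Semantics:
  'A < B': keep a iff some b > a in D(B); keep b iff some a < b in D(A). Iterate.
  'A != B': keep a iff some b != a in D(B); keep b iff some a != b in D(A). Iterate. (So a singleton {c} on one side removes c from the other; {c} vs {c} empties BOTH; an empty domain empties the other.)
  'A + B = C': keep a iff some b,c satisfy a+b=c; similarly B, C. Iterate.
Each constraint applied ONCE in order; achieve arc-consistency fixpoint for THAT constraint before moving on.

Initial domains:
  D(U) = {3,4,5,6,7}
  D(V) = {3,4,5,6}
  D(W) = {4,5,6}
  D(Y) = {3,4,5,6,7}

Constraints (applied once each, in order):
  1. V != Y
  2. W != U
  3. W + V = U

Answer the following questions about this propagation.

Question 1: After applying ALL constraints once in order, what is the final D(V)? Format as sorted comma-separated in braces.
Answer: {3}

Derivation:
Constraint 1 (V != Y) on D(V)={3,4,5,6} D(Y)={3,4,5,6,7}: no change
Constraint 2 (W != U) on D(W)={4,5,6} D(U)={3,4,5,6,7}: no change
Constraint 3 (W + V = U) on D(W)={4,5,6} D(V)={3,4,5,6} D(U)={3,4,5,6,7}: W {4,5,6}->{4}; V {3,4,5,6}->{3}; U {3,4,5,6,7}->{7}
So after all 3 constraints: D(V) = {3}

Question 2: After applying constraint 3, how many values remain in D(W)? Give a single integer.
Answer: 1

Derivation:
Constraint 1 (V != Y) on D(V)={3,4,5,6} D(Y)={3,4,5,6,7}: no change
Constraint 2 (W != U) on D(W)={4,5,6} D(U)={3,4,5,6,7}: no change
Constraint 3 (W + V = U) on D(W)={4,5,6} D(V)={3,4,5,6} D(U)={3,4,5,6,7}: W {4,5,6}->{4}; V {3,4,5,6}->{3}; U {3,4,5,6,7}->{7}
So after constraint 3: D(W)={4}, size = 1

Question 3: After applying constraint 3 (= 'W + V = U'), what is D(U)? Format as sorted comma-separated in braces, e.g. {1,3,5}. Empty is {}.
Constraint 1 (V != Y) on D(V)={3,4,5,6} D(Y)={3,4,5,6,7}: no change
Constraint 2 (W != U) on D(W)={4,5,6} D(U)={3,4,5,6,7}: no change
Constraint 3 (W + V = U) on D(W)={4,5,6} D(V)={3,4,5,6} D(U)={3,4,5,6,7}: W {4,5,6}->{4}; V {3,4,5,6}->{3}; U {3,4,5,6,7}->{7}
So after constraint 3: D(U) = {7}

Answer: {7}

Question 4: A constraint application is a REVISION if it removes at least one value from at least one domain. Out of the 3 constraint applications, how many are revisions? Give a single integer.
Constraint 1 (V != Y) on D(V)={3,4,5,6} D(Y)={3,4,5,6,7}: no change => not a revision
Constraint 2 (W != U) on D(W)={4,5,6} D(U)={3,4,5,6,7}: no change => not a revision
Constraint 3 (W + V = U) on D(W)={4,5,6} D(V)={3,4,5,6} D(U)={3,4,5,6,7}: W {4,5,6}->{4}; V {3,4,5,6}->{3}; U {3,4,5,6,7}->{7} => REVISION
Total revisions = 1

Answer: 1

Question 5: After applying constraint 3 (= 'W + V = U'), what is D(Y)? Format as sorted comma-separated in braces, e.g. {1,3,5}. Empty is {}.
Answer: {3,4,5,6,7}

Derivation:
Constraint 1 (V != Y) on D(V)={3,4,5,6} D(Y)={3,4,5,6,7}: no change
Constraint 2 (W != U) on D(W)={4,5,6} D(U)={3,4,5,6,7}: no change
Constraint 3 (W + V = U) on D(W)={4,5,6} D(V)={3,4,5,6} D(U)={3,4,5,6,7}: W {4,5,6}->{4}; V {3,4,5,6}->{3}; U {3,4,5,6,7}->{7}
So after constraint 3: D(Y) = {3,4,5,6,7}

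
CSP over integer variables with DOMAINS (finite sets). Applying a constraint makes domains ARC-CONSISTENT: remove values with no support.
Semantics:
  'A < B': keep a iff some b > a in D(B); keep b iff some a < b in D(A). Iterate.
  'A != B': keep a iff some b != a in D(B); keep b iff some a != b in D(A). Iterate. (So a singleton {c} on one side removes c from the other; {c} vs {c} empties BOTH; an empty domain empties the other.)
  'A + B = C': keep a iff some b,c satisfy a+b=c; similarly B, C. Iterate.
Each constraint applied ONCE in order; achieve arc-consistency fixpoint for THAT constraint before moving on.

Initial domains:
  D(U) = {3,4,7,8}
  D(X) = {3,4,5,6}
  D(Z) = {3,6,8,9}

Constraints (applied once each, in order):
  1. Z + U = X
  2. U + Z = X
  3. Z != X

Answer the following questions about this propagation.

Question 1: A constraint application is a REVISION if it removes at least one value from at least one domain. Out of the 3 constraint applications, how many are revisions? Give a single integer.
Answer: 1

Derivation:
Constraint 1 (Z + U = X) on D(Z)={3,6,8,9} D(U)={3,4,7,8} D(X)={3,4,5,6}: Z {3,6,8,9}->{3}; U {3,4,7,8}->{3}; X {3,4,5,6}->{6} => REVISION
Constraint 2 (U + Z = X) on D(U)={3} D(Z)={3} D(X)={6}: no change => not a revision
Constraint 3 (Z != X) on D(Z)={3} D(X)={6}: no change => not a revision
Total revisions = 1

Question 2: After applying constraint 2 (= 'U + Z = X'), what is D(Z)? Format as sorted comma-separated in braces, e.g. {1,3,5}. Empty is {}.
Constraint 1 (Z + U = X) on D(Z)={3,6,8,9} D(U)={3,4,7,8} D(X)={3,4,5,6}: Z {3,6,8,9}->{3}; U {3,4,7,8}->{3}; X {3,4,5,6}->{6}
Constraint 2 (U + Z = X) on D(U)={3} D(Z)={3} D(X)={6}: no change
So after constraint 2: D(Z) = {3}

Answer: {3}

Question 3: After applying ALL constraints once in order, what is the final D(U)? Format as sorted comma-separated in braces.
Constraint 1 (Z + U = X) on D(Z)={3,6,8,9} D(U)={3,4,7,8} D(X)={3,4,5,6}: Z {3,6,8,9}->{3}; U {3,4,7,8}->{3}; X {3,4,5,6}->{6}
Constraint 2 (U + Z = X) on D(U)={3} D(Z)={3} D(X)={6}: no change
Constraint 3 (Z != X) on D(Z)={3} D(X)={6}: no change
So after all 3 constraints: D(U) = {3}

Answer: {3}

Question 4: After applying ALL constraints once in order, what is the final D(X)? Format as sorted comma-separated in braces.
Constraint 1 (Z + U = X) on D(Z)={3,6,8,9} D(U)={3,4,7,8} D(X)={3,4,5,6}: Z {3,6,8,9}->{3}; U {3,4,7,8}->{3}; X {3,4,5,6}->{6}
Constraint 2 (U + Z = X) on D(U)={3} D(Z)={3} D(X)={6}: no change
Constraint 3 (Z != X) on D(Z)={3} D(X)={6}: no change
So after all 3 constraints: D(X) = {6}

Answer: {6}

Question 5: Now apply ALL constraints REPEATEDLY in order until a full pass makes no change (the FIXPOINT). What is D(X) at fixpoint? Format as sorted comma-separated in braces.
Answer: {6}

Derivation:
pass 0 (initial): D(X)={3,4,5,6}
pass 1: U {3,4,7,8}->{3}; X {3,4,5,6}->{6}; Z {3,6,8,9}->{3}
pass 2: no change
Fixpoint after 2 passes: D(X) = {6}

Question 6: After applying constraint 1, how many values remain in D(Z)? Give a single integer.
Constraint 1 (Z + U = X) on D(Z)={3,6,8,9} D(U)={3,4,7,8} D(X)={3,4,5,6}: Z {3,6,8,9}->{3}; U {3,4,7,8}->{3}; X {3,4,5,6}->{6}
So after constraint 1: D(Z)={3}, size = 1

Answer: 1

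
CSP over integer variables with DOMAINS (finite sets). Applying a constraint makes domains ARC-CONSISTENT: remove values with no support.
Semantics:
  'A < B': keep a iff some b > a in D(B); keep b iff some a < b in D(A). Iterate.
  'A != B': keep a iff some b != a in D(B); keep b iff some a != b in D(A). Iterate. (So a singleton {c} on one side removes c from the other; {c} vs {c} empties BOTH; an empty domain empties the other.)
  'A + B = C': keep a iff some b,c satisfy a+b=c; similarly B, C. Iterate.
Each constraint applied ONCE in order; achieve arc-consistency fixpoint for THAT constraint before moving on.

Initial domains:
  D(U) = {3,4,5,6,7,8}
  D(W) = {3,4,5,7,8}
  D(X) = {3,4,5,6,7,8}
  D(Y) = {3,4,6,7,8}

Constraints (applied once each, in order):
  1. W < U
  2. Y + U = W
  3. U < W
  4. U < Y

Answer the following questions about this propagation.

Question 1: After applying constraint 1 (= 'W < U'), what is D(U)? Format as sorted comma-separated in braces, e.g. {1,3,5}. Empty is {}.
Constraint 1 (W < U) on D(W)={3,4,5,7,8} D(U)={3,4,5,6,7,8}: W {3,4,5,7,8}->{3,4,5,7}; U {3,4,5,6,7,8}->{4,5,6,7,8}
So after constraint 1: D(U) = {4,5,6,7,8}

Answer: {4,5,6,7,8}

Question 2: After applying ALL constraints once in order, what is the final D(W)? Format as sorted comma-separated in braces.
Constraint 1 (W < U) on D(W)={3,4,5,7,8} D(U)={3,4,5,6,7,8}: W {3,4,5,7,8}->{3,4,5,7}; U {3,4,5,6,7,8}->{4,5,6,7,8}
Constraint 2 (Y + U = W) on D(Y)={3,4,6,7,8} D(U)={4,5,6,7,8} D(W)={3,4,5,7}: Y {3,4,6,7,8}->{3}; U {4,5,6,7,8}->{4}; W {3,4,5,7}->{7}
Constraint 3 (U < W) on D(U)={4} D(W)={7}: no change
Constraint 4 (U < Y) on D(U)={4} D(Y)={3}: U {4}->{}; Y {3}->{}
So after all 4 constraints: D(W) = {7}

Answer: {7}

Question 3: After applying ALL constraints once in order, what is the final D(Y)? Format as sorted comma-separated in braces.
Answer: {}

Derivation:
Constraint 1 (W < U) on D(W)={3,4,5,7,8} D(U)={3,4,5,6,7,8}: W {3,4,5,7,8}->{3,4,5,7}; U {3,4,5,6,7,8}->{4,5,6,7,8}
Constraint 2 (Y + U = W) on D(Y)={3,4,6,7,8} D(U)={4,5,6,7,8} D(W)={3,4,5,7}: Y {3,4,6,7,8}->{3}; U {4,5,6,7,8}->{4}; W {3,4,5,7}->{7}
Constraint 3 (U < W) on D(U)={4} D(W)={7}: no change
Constraint 4 (U < Y) on D(U)={4} D(Y)={3}: U {4}->{}; Y {3}->{}
So after all 4 constraints: D(Y) = {}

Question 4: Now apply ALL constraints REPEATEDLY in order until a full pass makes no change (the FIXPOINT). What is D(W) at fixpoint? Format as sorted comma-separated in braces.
pass 0 (initial): D(W)={3,4,5,7,8}
pass 1: U {3,4,5,6,7,8}->{}; W {3,4,5,7,8}->{7}; Y {3,4,6,7,8}->{}
pass 2: W {7}->{}
pass 3: no change
Fixpoint after 3 passes: D(W) = {}

Answer: {}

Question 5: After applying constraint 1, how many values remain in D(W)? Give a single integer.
Answer: 4

Derivation:
Constraint 1 (W < U) on D(W)={3,4,5,7,8} D(U)={3,4,5,6,7,8}: W {3,4,5,7,8}->{3,4,5,7}; U {3,4,5,6,7,8}->{4,5,6,7,8}
So after constraint 1: D(W)={3,4,5,7}, size = 4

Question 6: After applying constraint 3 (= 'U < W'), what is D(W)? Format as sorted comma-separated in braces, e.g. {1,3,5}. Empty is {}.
Constraint 1 (W < U) on D(W)={3,4,5,7,8} D(U)={3,4,5,6,7,8}: W {3,4,5,7,8}->{3,4,5,7}; U {3,4,5,6,7,8}->{4,5,6,7,8}
Constraint 2 (Y + U = W) on D(Y)={3,4,6,7,8} D(U)={4,5,6,7,8} D(W)={3,4,5,7}: Y {3,4,6,7,8}->{3}; U {4,5,6,7,8}->{4}; W {3,4,5,7}->{7}
Constraint 3 (U < W) on D(U)={4} D(W)={7}: no change
So after constraint 3: D(W) = {7}

Answer: {7}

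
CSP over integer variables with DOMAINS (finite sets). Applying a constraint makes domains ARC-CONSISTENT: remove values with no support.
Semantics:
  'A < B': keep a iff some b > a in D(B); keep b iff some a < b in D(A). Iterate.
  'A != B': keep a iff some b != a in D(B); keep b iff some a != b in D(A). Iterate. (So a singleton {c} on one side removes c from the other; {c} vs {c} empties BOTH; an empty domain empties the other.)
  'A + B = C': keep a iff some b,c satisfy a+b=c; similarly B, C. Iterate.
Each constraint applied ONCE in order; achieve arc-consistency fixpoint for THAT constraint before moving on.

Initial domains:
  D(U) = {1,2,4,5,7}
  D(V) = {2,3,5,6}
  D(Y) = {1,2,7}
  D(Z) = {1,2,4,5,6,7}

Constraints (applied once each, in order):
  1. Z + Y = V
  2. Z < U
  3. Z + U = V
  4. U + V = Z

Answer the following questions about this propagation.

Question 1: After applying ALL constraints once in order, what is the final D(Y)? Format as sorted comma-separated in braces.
Answer: {1,2}

Derivation:
Constraint 1 (Z + Y = V) on D(Z)={1,2,4,5,6,7} D(Y)={1,2,7} D(V)={2,3,5,6}: Z {1,2,4,5,6,7}->{1,2,4,5}; Y {1,2,7}->{1,2}
Constraint 2 (Z < U) on D(Z)={1,2,4,5} D(U)={1,2,4,5,7}: U {1,2,4,5,7}->{2,4,5,7}
Constraint 3 (Z + U = V) on D(Z)={1,2,4,5} D(U)={2,4,5,7} D(V)={2,3,5,6}: Z {1,2,4,5}->{1,2,4}; U {2,4,5,7}->{2,4,5}; V {2,3,5,6}->{3,5,6}
Constraint 4 (U + V = Z) on D(U)={2,4,5} D(V)={3,5,6} D(Z)={1,2,4}: U {2,4,5}->{}; V {3,5,6}->{}; Z {1,2,4}->{}
So after all 4 constraints: D(Y) = {1,2}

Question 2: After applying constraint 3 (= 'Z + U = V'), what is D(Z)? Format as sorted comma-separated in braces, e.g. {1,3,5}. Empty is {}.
Answer: {1,2,4}

Derivation:
Constraint 1 (Z + Y = V) on D(Z)={1,2,4,5,6,7} D(Y)={1,2,7} D(V)={2,3,5,6}: Z {1,2,4,5,6,7}->{1,2,4,5}; Y {1,2,7}->{1,2}
Constraint 2 (Z < U) on D(Z)={1,2,4,5} D(U)={1,2,4,5,7}: U {1,2,4,5,7}->{2,4,5,7}
Constraint 3 (Z + U = V) on D(Z)={1,2,4,5} D(U)={2,4,5,7} D(V)={2,3,5,6}: Z {1,2,4,5}->{1,2,4}; U {2,4,5,7}->{2,4,5}; V {2,3,5,6}->{3,5,6}
So after constraint 3: D(Z) = {1,2,4}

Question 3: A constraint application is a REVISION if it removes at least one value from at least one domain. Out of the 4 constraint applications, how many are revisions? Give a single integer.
Constraint 1 (Z + Y = V) on D(Z)={1,2,4,5,6,7} D(Y)={1,2,7} D(V)={2,3,5,6}: Z {1,2,4,5,6,7}->{1,2,4,5}; Y {1,2,7}->{1,2} => REVISION
Constraint 2 (Z < U) on D(Z)={1,2,4,5} D(U)={1,2,4,5,7}: U {1,2,4,5,7}->{2,4,5,7} => REVISION
Constraint 3 (Z + U = V) on D(Z)={1,2,4,5} D(U)={2,4,5,7} D(V)={2,3,5,6}: Z {1,2,4,5}->{1,2,4}; U {2,4,5,7}->{2,4,5}; V {2,3,5,6}->{3,5,6} => REVISION
Constraint 4 (U + V = Z) on D(U)={2,4,5} D(V)={3,5,6} D(Z)={1,2,4}: U {2,4,5}->{}; V {3,5,6}->{}; Z {1,2,4}->{} => REVISION
Total revisions = 4

Answer: 4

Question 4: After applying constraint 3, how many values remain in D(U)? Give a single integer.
Answer: 3

Derivation:
Constraint 1 (Z + Y = V) on D(Z)={1,2,4,5,6,7} D(Y)={1,2,7} D(V)={2,3,5,6}: Z {1,2,4,5,6,7}->{1,2,4,5}; Y {1,2,7}->{1,2}
Constraint 2 (Z < U) on D(Z)={1,2,4,5} D(U)={1,2,4,5,7}: U {1,2,4,5,7}->{2,4,5,7}
Constraint 3 (Z + U = V) on D(Z)={1,2,4,5} D(U)={2,4,5,7} D(V)={2,3,5,6}: Z {1,2,4,5}->{1,2,4}; U {2,4,5,7}->{2,4,5}; V {2,3,5,6}->{3,5,6}
So after constraint 3: D(U)={2,4,5}, size = 3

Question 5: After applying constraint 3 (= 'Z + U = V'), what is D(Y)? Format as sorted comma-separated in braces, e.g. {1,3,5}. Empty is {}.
Answer: {1,2}

Derivation:
Constraint 1 (Z + Y = V) on D(Z)={1,2,4,5,6,7} D(Y)={1,2,7} D(V)={2,3,5,6}: Z {1,2,4,5,6,7}->{1,2,4,5}; Y {1,2,7}->{1,2}
Constraint 2 (Z < U) on D(Z)={1,2,4,5} D(U)={1,2,4,5,7}: U {1,2,4,5,7}->{2,4,5,7}
Constraint 3 (Z + U = V) on D(Z)={1,2,4,5} D(U)={2,4,5,7} D(V)={2,3,5,6}: Z {1,2,4,5}->{1,2,4}; U {2,4,5,7}->{2,4,5}; V {2,3,5,6}->{3,5,6}
So after constraint 3: D(Y) = {1,2}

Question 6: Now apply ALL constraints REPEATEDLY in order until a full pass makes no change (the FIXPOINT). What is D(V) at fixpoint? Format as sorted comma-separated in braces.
Answer: {}

Derivation:
pass 0 (initial): D(V)={2,3,5,6}
pass 1: U {1,2,4,5,7}->{}; V {2,3,5,6}->{}; Y {1,2,7}->{1,2}; Z {1,2,4,5,6,7}->{}
pass 2: Y {1,2}->{}
pass 3: no change
Fixpoint after 3 passes: D(V) = {}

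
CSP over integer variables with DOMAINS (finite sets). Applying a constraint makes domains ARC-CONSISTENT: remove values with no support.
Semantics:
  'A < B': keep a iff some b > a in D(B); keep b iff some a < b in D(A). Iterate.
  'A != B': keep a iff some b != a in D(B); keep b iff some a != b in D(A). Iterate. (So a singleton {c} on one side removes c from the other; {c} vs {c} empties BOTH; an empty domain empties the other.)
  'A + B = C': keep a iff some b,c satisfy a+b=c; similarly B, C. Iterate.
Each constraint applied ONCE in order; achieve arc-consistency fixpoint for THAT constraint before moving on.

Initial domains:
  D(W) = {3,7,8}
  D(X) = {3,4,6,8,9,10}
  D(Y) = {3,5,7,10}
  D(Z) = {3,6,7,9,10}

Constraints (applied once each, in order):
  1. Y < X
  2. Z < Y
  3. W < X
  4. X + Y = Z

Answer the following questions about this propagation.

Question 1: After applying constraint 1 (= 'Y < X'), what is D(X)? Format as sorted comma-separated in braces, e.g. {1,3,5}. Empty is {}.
Constraint 1 (Y < X) on D(Y)={3,5,7,10} D(X)={3,4,6,8,9,10}: Y {3,5,7,10}->{3,5,7}; X {3,4,6,8,9,10}->{4,6,8,9,10}
So after constraint 1: D(X) = {4,6,8,9,10}

Answer: {4,6,8,9,10}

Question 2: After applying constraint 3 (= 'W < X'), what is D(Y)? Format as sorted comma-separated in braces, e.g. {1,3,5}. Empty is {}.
Answer: {5,7}

Derivation:
Constraint 1 (Y < X) on D(Y)={3,5,7,10} D(X)={3,4,6,8,9,10}: Y {3,5,7,10}->{3,5,7}; X {3,4,6,8,9,10}->{4,6,8,9,10}
Constraint 2 (Z < Y) on D(Z)={3,6,7,9,10} D(Y)={3,5,7}: Z {3,6,7,9,10}->{3,6}; Y {3,5,7}->{5,7}
Constraint 3 (W < X) on D(W)={3,7,8} D(X)={4,6,8,9,10}: no change
So after constraint 3: D(Y) = {5,7}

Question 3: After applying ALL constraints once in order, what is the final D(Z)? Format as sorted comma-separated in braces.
Constraint 1 (Y < X) on D(Y)={3,5,7,10} D(X)={3,4,6,8,9,10}: Y {3,5,7,10}->{3,5,7}; X {3,4,6,8,9,10}->{4,6,8,9,10}
Constraint 2 (Z < Y) on D(Z)={3,6,7,9,10} D(Y)={3,5,7}: Z {3,6,7,9,10}->{3,6}; Y {3,5,7}->{5,7}
Constraint 3 (W < X) on D(W)={3,7,8} D(X)={4,6,8,9,10}: no change
Constraint 4 (X + Y = Z) on D(X)={4,6,8,9,10} D(Y)={5,7} D(Z)={3,6}: X {4,6,8,9,10}->{}; Y {5,7}->{}; Z {3,6}->{}
So after all 4 constraints: D(Z) = {}

Answer: {}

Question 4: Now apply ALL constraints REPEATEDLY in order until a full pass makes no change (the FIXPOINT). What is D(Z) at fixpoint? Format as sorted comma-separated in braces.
Answer: {}

Derivation:
pass 0 (initial): D(Z)={3,6,7,9,10}
pass 1: X {3,4,6,8,9,10}->{}; Y {3,5,7,10}->{}; Z {3,6,7,9,10}->{}
pass 2: W {3,7,8}->{}
pass 3: no change
Fixpoint after 3 passes: D(Z) = {}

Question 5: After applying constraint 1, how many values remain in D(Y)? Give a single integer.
Answer: 3

Derivation:
Constraint 1 (Y < X) on D(Y)={3,5,7,10} D(X)={3,4,6,8,9,10}: Y {3,5,7,10}->{3,5,7}; X {3,4,6,8,9,10}->{4,6,8,9,10}
So after constraint 1: D(Y)={3,5,7}, size = 3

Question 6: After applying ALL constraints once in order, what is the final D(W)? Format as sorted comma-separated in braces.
Answer: {3,7,8}

Derivation:
Constraint 1 (Y < X) on D(Y)={3,5,7,10} D(X)={3,4,6,8,9,10}: Y {3,5,7,10}->{3,5,7}; X {3,4,6,8,9,10}->{4,6,8,9,10}
Constraint 2 (Z < Y) on D(Z)={3,6,7,9,10} D(Y)={3,5,7}: Z {3,6,7,9,10}->{3,6}; Y {3,5,7}->{5,7}
Constraint 3 (W < X) on D(W)={3,7,8} D(X)={4,6,8,9,10}: no change
Constraint 4 (X + Y = Z) on D(X)={4,6,8,9,10} D(Y)={5,7} D(Z)={3,6}: X {4,6,8,9,10}->{}; Y {5,7}->{}; Z {3,6}->{}
So after all 4 constraints: D(W) = {3,7,8}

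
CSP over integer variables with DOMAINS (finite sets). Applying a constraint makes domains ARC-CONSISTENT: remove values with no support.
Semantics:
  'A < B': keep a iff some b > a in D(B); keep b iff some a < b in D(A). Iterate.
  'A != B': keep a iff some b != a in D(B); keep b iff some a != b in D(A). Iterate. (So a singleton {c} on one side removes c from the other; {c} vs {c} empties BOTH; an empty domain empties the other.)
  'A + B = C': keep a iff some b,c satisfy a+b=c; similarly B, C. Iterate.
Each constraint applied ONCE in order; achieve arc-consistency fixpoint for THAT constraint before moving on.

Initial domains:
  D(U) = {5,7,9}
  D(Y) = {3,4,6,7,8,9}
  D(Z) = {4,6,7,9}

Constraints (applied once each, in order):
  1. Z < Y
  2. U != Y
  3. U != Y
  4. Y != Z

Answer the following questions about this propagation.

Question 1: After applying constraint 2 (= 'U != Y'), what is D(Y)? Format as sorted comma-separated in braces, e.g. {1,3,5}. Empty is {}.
Constraint 1 (Z < Y) on D(Z)={4,6,7,9} D(Y)={3,4,6,7,8,9}: Z {4,6,7,9}->{4,6,7}; Y {3,4,6,7,8,9}->{6,7,8,9}
Constraint 2 (U != Y) on D(U)={5,7,9} D(Y)={6,7,8,9}: no change
So after constraint 2: D(Y) = {6,7,8,9}

Answer: {6,7,8,9}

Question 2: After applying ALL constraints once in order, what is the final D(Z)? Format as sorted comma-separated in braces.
Constraint 1 (Z < Y) on D(Z)={4,6,7,9} D(Y)={3,4,6,7,8,9}: Z {4,6,7,9}->{4,6,7}; Y {3,4,6,7,8,9}->{6,7,8,9}
Constraint 2 (U != Y) on D(U)={5,7,9} D(Y)={6,7,8,9}: no change
Constraint 3 (U != Y) on D(U)={5,7,9} D(Y)={6,7,8,9}: no change
Constraint 4 (Y != Z) on D(Y)={6,7,8,9} D(Z)={4,6,7}: no change
So after all 4 constraints: D(Z) = {4,6,7}

Answer: {4,6,7}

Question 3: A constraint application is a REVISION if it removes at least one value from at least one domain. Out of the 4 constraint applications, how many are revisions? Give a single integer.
Answer: 1

Derivation:
Constraint 1 (Z < Y) on D(Z)={4,6,7,9} D(Y)={3,4,6,7,8,9}: Z {4,6,7,9}->{4,6,7}; Y {3,4,6,7,8,9}->{6,7,8,9} => REVISION
Constraint 2 (U != Y) on D(U)={5,7,9} D(Y)={6,7,8,9}: no change => not a revision
Constraint 3 (U != Y) on D(U)={5,7,9} D(Y)={6,7,8,9}: no change => not a revision
Constraint 4 (Y != Z) on D(Y)={6,7,8,9} D(Z)={4,6,7}: no change => not a revision
Total revisions = 1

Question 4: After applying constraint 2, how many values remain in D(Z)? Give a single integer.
Constraint 1 (Z < Y) on D(Z)={4,6,7,9} D(Y)={3,4,6,7,8,9}: Z {4,6,7,9}->{4,6,7}; Y {3,4,6,7,8,9}->{6,7,8,9}
Constraint 2 (U != Y) on D(U)={5,7,9} D(Y)={6,7,8,9}: no change
So after constraint 2: D(Z)={4,6,7}, size = 3

Answer: 3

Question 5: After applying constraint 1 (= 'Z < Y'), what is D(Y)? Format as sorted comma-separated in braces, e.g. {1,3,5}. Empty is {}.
Answer: {6,7,8,9}

Derivation:
Constraint 1 (Z < Y) on D(Z)={4,6,7,9} D(Y)={3,4,6,7,8,9}: Z {4,6,7,9}->{4,6,7}; Y {3,4,6,7,8,9}->{6,7,8,9}
So after constraint 1: D(Y) = {6,7,8,9}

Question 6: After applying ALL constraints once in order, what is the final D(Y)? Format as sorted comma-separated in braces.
Answer: {6,7,8,9}

Derivation:
Constraint 1 (Z < Y) on D(Z)={4,6,7,9} D(Y)={3,4,6,7,8,9}: Z {4,6,7,9}->{4,6,7}; Y {3,4,6,7,8,9}->{6,7,8,9}
Constraint 2 (U != Y) on D(U)={5,7,9} D(Y)={6,7,8,9}: no change
Constraint 3 (U != Y) on D(U)={5,7,9} D(Y)={6,7,8,9}: no change
Constraint 4 (Y != Z) on D(Y)={6,7,8,9} D(Z)={4,6,7}: no change
So after all 4 constraints: D(Y) = {6,7,8,9}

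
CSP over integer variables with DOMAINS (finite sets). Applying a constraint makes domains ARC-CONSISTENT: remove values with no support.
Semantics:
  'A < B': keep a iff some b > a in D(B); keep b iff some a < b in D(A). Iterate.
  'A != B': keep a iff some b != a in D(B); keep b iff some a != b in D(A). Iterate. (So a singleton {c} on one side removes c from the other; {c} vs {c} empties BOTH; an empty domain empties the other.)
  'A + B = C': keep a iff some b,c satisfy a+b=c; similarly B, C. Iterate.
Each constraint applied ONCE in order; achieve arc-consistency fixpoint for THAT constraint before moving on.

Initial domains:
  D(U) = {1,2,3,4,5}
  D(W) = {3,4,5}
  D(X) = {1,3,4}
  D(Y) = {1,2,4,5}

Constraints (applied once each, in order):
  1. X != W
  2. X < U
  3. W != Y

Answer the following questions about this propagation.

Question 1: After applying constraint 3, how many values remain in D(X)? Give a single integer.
Constraint 1 (X != W) on D(X)={1,3,4} D(W)={3,4,5}: no change
Constraint 2 (X < U) on D(X)={1,3,4} D(U)={1,2,3,4,5}: U {1,2,3,4,5}->{2,3,4,5}
Constraint 3 (W != Y) on D(W)={3,4,5} D(Y)={1,2,4,5}: no change
So after constraint 3: D(X)={1,3,4}, size = 3

Answer: 3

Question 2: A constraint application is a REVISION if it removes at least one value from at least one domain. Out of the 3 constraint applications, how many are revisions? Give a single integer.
Answer: 1

Derivation:
Constraint 1 (X != W) on D(X)={1,3,4} D(W)={3,4,5}: no change => not a revision
Constraint 2 (X < U) on D(X)={1,3,4} D(U)={1,2,3,4,5}: U {1,2,3,4,5}->{2,3,4,5} => REVISION
Constraint 3 (W != Y) on D(W)={3,4,5} D(Y)={1,2,4,5}: no change => not a revision
Total revisions = 1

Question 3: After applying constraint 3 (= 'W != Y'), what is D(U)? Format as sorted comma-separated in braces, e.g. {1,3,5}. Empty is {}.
Answer: {2,3,4,5}

Derivation:
Constraint 1 (X != W) on D(X)={1,3,4} D(W)={3,4,5}: no change
Constraint 2 (X < U) on D(X)={1,3,4} D(U)={1,2,3,4,5}: U {1,2,3,4,5}->{2,3,4,5}
Constraint 3 (W != Y) on D(W)={3,4,5} D(Y)={1,2,4,5}: no change
So after constraint 3: D(U) = {2,3,4,5}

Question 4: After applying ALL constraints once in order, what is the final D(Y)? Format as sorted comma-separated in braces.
Answer: {1,2,4,5}

Derivation:
Constraint 1 (X != W) on D(X)={1,3,4} D(W)={3,4,5}: no change
Constraint 2 (X < U) on D(X)={1,3,4} D(U)={1,2,3,4,5}: U {1,2,3,4,5}->{2,3,4,5}
Constraint 3 (W != Y) on D(W)={3,4,5} D(Y)={1,2,4,5}: no change
So after all 3 constraints: D(Y) = {1,2,4,5}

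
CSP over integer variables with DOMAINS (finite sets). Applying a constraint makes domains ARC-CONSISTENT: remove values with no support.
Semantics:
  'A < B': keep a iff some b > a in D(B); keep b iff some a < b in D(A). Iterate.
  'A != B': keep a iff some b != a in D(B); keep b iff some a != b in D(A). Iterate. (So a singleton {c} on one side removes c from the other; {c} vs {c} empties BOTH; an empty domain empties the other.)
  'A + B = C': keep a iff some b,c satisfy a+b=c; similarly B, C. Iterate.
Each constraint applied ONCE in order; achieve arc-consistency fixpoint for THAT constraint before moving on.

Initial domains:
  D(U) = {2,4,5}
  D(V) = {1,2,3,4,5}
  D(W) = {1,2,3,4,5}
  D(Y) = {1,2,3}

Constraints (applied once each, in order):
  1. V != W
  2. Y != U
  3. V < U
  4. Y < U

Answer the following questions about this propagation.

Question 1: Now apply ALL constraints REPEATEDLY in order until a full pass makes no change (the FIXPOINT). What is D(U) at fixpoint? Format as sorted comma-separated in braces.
Answer: {2,4,5}

Derivation:
pass 0 (initial): D(U)={2,4,5}
pass 1: V {1,2,3,4,5}->{1,2,3,4}
pass 2: no change
Fixpoint after 2 passes: D(U) = {2,4,5}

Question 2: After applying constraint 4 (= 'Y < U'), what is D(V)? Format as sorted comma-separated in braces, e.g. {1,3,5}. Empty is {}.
Answer: {1,2,3,4}

Derivation:
Constraint 1 (V != W) on D(V)={1,2,3,4,5} D(W)={1,2,3,4,5}: no change
Constraint 2 (Y != U) on D(Y)={1,2,3} D(U)={2,4,5}: no change
Constraint 3 (V < U) on D(V)={1,2,3,4,5} D(U)={2,4,5}: V {1,2,3,4,5}->{1,2,3,4}
Constraint 4 (Y < U) on D(Y)={1,2,3} D(U)={2,4,5}: no change
So after constraint 4: D(V) = {1,2,3,4}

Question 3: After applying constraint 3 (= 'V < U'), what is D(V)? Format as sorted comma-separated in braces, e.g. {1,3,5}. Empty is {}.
Answer: {1,2,3,4}

Derivation:
Constraint 1 (V != W) on D(V)={1,2,3,4,5} D(W)={1,2,3,4,5}: no change
Constraint 2 (Y != U) on D(Y)={1,2,3} D(U)={2,4,5}: no change
Constraint 3 (V < U) on D(V)={1,2,3,4,5} D(U)={2,4,5}: V {1,2,3,4,5}->{1,2,3,4}
So after constraint 3: D(V) = {1,2,3,4}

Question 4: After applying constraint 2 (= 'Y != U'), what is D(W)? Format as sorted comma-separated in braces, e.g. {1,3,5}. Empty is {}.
Constraint 1 (V != W) on D(V)={1,2,3,4,5} D(W)={1,2,3,4,5}: no change
Constraint 2 (Y != U) on D(Y)={1,2,3} D(U)={2,4,5}: no change
So after constraint 2: D(W) = {1,2,3,4,5}

Answer: {1,2,3,4,5}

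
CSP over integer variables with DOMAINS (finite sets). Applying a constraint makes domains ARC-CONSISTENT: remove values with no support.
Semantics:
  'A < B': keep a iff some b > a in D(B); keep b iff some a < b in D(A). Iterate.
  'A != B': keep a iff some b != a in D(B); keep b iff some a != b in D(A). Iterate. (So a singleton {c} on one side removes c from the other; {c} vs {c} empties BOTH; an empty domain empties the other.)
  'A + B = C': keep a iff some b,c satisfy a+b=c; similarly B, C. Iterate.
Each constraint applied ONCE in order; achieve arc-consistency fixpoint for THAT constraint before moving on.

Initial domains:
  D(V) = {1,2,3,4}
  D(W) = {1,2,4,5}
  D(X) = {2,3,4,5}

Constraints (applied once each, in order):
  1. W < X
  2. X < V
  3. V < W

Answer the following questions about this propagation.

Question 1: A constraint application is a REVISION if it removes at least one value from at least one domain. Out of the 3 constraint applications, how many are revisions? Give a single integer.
Answer: 3

Derivation:
Constraint 1 (W < X) on D(W)={1,2,4,5} D(X)={2,3,4,5}: W {1,2,4,5}->{1,2,4} => REVISION
Constraint 2 (X < V) on D(X)={2,3,4,5} D(V)={1,2,3,4}: X {2,3,4,5}->{2,3}; V {1,2,3,4}->{3,4} => REVISION
Constraint 3 (V < W) on D(V)={3,4} D(W)={1,2,4}: V {3,4}->{3}; W {1,2,4}->{4} => REVISION
Total revisions = 3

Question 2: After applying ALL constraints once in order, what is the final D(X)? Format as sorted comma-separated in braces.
Answer: {2,3}

Derivation:
Constraint 1 (W < X) on D(W)={1,2,4,5} D(X)={2,3,4,5}: W {1,2,4,5}->{1,2,4}
Constraint 2 (X < V) on D(X)={2,3,4,5} D(V)={1,2,3,4}: X {2,3,4,5}->{2,3}; V {1,2,3,4}->{3,4}
Constraint 3 (V < W) on D(V)={3,4} D(W)={1,2,4}: V {3,4}->{3}; W {1,2,4}->{4}
So after all 3 constraints: D(X) = {2,3}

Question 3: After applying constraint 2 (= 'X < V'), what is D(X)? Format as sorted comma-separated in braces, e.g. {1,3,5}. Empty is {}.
Constraint 1 (W < X) on D(W)={1,2,4,5} D(X)={2,3,4,5}: W {1,2,4,5}->{1,2,4}
Constraint 2 (X < V) on D(X)={2,3,4,5} D(V)={1,2,3,4}: X {2,3,4,5}->{2,3}; V {1,2,3,4}->{3,4}
So after constraint 2: D(X) = {2,3}

Answer: {2,3}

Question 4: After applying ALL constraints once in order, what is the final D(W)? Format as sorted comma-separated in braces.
Answer: {4}

Derivation:
Constraint 1 (W < X) on D(W)={1,2,4,5} D(X)={2,3,4,5}: W {1,2,4,5}->{1,2,4}
Constraint 2 (X < V) on D(X)={2,3,4,5} D(V)={1,2,3,4}: X {2,3,4,5}->{2,3}; V {1,2,3,4}->{3,4}
Constraint 3 (V < W) on D(V)={3,4} D(W)={1,2,4}: V {3,4}->{3}; W {1,2,4}->{4}
So after all 3 constraints: D(W) = {4}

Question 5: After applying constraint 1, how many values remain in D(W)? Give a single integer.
Constraint 1 (W < X) on D(W)={1,2,4,5} D(X)={2,3,4,5}: W {1,2,4,5}->{1,2,4}
So after constraint 1: D(W)={1,2,4}, size = 3

Answer: 3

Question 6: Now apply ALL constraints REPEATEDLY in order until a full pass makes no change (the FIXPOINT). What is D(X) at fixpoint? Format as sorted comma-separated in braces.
pass 0 (initial): D(X)={2,3,4,5}
pass 1: V {1,2,3,4}->{3}; W {1,2,4,5}->{4}; X {2,3,4,5}->{2,3}
pass 2: V {3}->{}; W {4}->{}; X {2,3}->{}
pass 3: no change
Fixpoint after 3 passes: D(X) = {}

Answer: {}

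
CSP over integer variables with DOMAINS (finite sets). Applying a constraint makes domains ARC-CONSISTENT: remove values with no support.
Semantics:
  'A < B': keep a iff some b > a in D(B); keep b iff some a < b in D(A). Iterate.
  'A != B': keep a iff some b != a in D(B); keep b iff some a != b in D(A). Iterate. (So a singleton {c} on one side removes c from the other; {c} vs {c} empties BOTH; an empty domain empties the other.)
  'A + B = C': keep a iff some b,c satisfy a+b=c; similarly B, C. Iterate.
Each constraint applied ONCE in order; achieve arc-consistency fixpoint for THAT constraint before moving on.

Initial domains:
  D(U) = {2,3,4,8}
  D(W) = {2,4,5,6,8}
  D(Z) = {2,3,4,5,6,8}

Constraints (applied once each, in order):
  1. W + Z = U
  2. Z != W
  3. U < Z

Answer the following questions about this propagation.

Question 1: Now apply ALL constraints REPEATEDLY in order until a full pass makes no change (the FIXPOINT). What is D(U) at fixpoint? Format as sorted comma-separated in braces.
Answer: {}

Derivation:
pass 0 (initial): D(U)={2,3,4,8}
pass 1: U {2,3,4,8}->{4}; W {2,4,5,6,8}->{2,4,5,6}; Z {2,3,4,5,6,8}->{6}
pass 2: U {4}->{}; W {2,4,5,6}->{}; Z {6}->{}
pass 3: no change
Fixpoint after 3 passes: D(U) = {}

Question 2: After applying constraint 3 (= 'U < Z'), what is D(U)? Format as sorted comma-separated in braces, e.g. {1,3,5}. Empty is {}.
Answer: {4}

Derivation:
Constraint 1 (W + Z = U) on D(W)={2,4,5,6,8} D(Z)={2,3,4,5,6,8} D(U)={2,3,4,8}: W {2,4,5,6,8}->{2,4,5,6}; Z {2,3,4,5,6,8}->{2,3,4,6}; U {2,3,4,8}->{4,8}
Constraint 2 (Z != W) on D(Z)={2,3,4,6} D(W)={2,4,5,6}: no change
Constraint 3 (U < Z) on D(U)={4,8} D(Z)={2,3,4,6}: U {4,8}->{4}; Z {2,3,4,6}->{6}
So after constraint 3: D(U) = {4}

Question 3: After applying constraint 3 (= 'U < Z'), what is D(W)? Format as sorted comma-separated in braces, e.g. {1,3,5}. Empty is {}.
Constraint 1 (W + Z = U) on D(W)={2,4,5,6,8} D(Z)={2,3,4,5,6,8} D(U)={2,3,4,8}: W {2,4,5,6,8}->{2,4,5,6}; Z {2,3,4,5,6,8}->{2,3,4,6}; U {2,3,4,8}->{4,8}
Constraint 2 (Z != W) on D(Z)={2,3,4,6} D(W)={2,4,5,6}: no change
Constraint 3 (U < Z) on D(U)={4,8} D(Z)={2,3,4,6}: U {4,8}->{4}; Z {2,3,4,6}->{6}
So after constraint 3: D(W) = {2,4,5,6}

Answer: {2,4,5,6}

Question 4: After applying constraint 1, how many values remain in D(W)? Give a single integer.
Answer: 4

Derivation:
Constraint 1 (W + Z = U) on D(W)={2,4,5,6,8} D(Z)={2,3,4,5,6,8} D(U)={2,3,4,8}: W {2,4,5,6,8}->{2,4,5,6}; Z {2,3,4,5,6,8}->{2,3,4,6}; U {2,3,4,8}->{4,8}
So after constraint 1: D(W)={2,4,5,6}, size = 4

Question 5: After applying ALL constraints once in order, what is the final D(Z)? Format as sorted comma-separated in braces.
Constraint 1 (W + Z = U) on D(W)={2,4,5,6,8} D(Z)={2,3,4,5,6,8} D(U)={2,3,4,8}: W {2,4,5,6,8}->{2,4,5,6}; Z {2,3,4,5,6,8}->{2,3,4,6}; U {2,3,4,8}->{4,8}
Constraint 2 (Z != W) on D(Z)={2,3,4,6} D(W)={2,4,5,6}: no change
Constraint 3 (U < Z) on D(U)={4,8} D(Z)={2,3,4,6}: U {4,8}->{4}; Z {2,3,4,6}->{6}
So after all 3 constraints: D(Z) = {6}

Answer: {6}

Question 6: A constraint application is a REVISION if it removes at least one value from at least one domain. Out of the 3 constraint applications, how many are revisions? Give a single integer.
Answer: 2

Derivation:
Constraint 1 (W + Z = U) on D(W)={2,4,5,6,8} D(Z)={2,3,4,5,6,8} D(U)={2,3,4,8}: W {2,4,5,6,8}->{2,4,5,6}; Z {2,3,4,5,6,8}->{2,3,4,6}; U {2,3,4,8}->{4,8} => REVISION
Constraint 2 (Z != W) on D(Z)={2,3,4,6} D(W)={2,4,5,6}: no change => not a revision
Constraint 3 (U < Z) on D(U)={4,8} D(Z)={2,3,4,6}: U {4,8}->{4}; Z {2,3,4,6}->{6} => REVISION
Total revisions = 2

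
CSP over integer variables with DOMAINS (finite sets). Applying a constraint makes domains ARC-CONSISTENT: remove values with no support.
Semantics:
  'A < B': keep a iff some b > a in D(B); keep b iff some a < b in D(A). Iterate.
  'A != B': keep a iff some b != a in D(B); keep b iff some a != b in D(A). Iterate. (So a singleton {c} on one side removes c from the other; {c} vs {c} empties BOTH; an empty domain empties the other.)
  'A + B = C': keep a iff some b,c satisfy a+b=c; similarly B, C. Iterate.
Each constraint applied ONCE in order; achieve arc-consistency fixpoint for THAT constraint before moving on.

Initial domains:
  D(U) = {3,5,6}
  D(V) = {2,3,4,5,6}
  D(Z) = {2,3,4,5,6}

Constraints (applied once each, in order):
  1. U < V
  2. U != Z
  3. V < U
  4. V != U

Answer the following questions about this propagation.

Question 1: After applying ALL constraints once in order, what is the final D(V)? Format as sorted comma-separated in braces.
Constraint 1 (U < V) on D(U)={3,5,6} D(V)={2,3,4,5,6}: U {3,5,6}->{3,5}; V {2,3,4,5,6}->{4,5,6}
Constraint 2 (U != Z) on D(U)={3,5} D(Z)={2,3,4,5,6}: no change
Constraint 3 (V < U) on D(V)={4,5,6} D(U)={3,5}: V {4,5,6}->{4}; U {3,5}->{5}
Constraint 4 (V != U) on D(V)={4} D(U)={5}: no change
So after all 4 constraints: D(V) = {4}

Answer: {4}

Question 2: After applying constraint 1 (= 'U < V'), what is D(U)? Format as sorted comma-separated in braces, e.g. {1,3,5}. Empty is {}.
Answer: {3,5}

Derivation:
Constraint 1 (U < V) on D(U)={3,5,6} D(V)={2,3,4,5,6}: U {3,5,6}->{3,5}; V {2,3,4,5,6}->{4,5,6}
So after constraint 1: D(U) = {3,5}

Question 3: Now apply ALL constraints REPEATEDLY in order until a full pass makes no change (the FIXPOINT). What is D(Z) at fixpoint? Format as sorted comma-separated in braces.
Answer: {}

Derivation:
pass 0 (initial): D(Z)={2,3,4,5,6}
pass 1: U {3,5,6}->{5}; V {2,3,4,5,6}->{4}
pass 2: U {5}->{}; V {4}->{}; Z {2,3,4,5,6}->{}
pass 3: no change
Fixpoint after 3 passes: D(Z) = {}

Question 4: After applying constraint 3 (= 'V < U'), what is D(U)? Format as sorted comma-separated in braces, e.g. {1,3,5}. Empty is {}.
Answer: {5}

Derivation:
Constraint 1 (U < V) on D(U)={3,5,6} D(V)={2,3,4,5,6}: U {3,5,6}->{3,5}; V {2,3,4,5,6}->{4,5,6}
Constraint 2 (U != Z) on D(U)={3,5} D(Z)={2,3,4,5,6}: no change
Constraint 3 (V < U) on D(V)={4,5,6} D(U)={3,5}: V {4,5,6}->{4}; U {3,5}->{5}
So after constraint 3: D(U) = {5}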